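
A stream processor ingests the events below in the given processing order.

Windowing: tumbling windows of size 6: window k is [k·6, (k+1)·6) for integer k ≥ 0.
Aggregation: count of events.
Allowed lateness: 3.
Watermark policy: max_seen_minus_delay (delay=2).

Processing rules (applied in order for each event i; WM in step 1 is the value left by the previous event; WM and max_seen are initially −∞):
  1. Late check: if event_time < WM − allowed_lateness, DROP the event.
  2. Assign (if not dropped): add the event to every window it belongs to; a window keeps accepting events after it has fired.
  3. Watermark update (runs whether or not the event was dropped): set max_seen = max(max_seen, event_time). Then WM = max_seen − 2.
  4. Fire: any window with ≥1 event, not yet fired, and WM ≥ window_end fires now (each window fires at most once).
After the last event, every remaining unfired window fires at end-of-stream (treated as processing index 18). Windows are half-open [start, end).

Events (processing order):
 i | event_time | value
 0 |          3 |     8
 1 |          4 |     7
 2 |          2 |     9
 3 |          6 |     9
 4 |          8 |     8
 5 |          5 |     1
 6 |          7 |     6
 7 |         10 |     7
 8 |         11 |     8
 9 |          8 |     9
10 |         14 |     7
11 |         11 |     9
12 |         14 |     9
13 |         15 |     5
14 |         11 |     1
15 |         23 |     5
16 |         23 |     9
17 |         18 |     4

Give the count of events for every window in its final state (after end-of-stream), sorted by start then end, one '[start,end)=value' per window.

i=0 t=3 v=8: → [0,6); WM=1
i=1 t=4 v=7: → [0,6); WM=2
i=2 t=2 v=9: → [0,6); WM=2
i=3 t=6 v=9: → [6,12); WM=4
i=4 t=8 v=8: → [6,12); WM=6; [0,6) fires=3
i=5 t=5 v=1: → [0,6); WM=6
i=6 t=7 v=6: → [6,12); WM=6
i=7 t=10 v=7: → [6,12); WM=8
i=8 t=11 v=8: → [6,12); WM=9
i=9 t=8 v=9: → [6,12); WM=9
i=10 t=14 v=7: → [12,18); WM=12; [6,12) fires=6
i=11 t=11 v=9: → [6,12); WM=12
i=12 t=14 v=9: → [12,18); WM=12
i=13 t=15 v=5: → [12,18); WM=13
i=14 t=11 v=1: → [6,12); WM=13
i=15 t=23 v=5: → [18,24); WM=21; [12,18) fires=3
i=16 t=23 v=9: → [18,24); WM=21
i=17 t=18 v=4: → [18,24); WM=21

[0,6)=4 [6,12)=8 [12,18)=3 [18,24)=3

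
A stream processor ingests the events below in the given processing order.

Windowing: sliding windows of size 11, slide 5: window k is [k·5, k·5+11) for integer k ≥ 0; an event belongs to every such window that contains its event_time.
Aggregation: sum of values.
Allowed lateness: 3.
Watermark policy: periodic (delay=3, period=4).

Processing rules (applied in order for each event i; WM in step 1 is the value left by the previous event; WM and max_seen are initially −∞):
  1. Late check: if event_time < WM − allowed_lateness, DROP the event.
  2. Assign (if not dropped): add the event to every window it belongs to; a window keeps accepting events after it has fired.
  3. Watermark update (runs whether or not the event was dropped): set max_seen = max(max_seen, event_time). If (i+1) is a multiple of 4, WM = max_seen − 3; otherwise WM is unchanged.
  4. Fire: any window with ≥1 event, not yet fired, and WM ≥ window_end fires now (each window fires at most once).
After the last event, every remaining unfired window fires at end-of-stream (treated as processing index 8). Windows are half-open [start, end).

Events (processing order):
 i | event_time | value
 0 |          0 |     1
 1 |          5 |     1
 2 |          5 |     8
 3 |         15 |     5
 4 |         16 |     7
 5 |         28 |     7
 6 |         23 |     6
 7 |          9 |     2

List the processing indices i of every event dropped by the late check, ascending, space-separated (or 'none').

none

i=0 t=0 v=1: → [0,11); WM=−∞
i=1 t=5 v=1: → [5,16),[0,11); WM=−∞
i=2 t=5 v=8: → [5,16),[0,11); WM=−∞
i=3 t=15 v=5: → [15,26),[10,21),[5,16); WM=12; [0,11) fires=10
i=4 t=16 v=7: → [15,26),[10,21); WM=12
i=5 t=28 v=7: → [25,36),[20,31); WM=12
i=6 t=23 v=6: → [20,31),[15,26); WM=12
i=7 t=9 v=2: → [5,16),[0,11); WM=25; [5,16) fires=16 [10,21) fires=12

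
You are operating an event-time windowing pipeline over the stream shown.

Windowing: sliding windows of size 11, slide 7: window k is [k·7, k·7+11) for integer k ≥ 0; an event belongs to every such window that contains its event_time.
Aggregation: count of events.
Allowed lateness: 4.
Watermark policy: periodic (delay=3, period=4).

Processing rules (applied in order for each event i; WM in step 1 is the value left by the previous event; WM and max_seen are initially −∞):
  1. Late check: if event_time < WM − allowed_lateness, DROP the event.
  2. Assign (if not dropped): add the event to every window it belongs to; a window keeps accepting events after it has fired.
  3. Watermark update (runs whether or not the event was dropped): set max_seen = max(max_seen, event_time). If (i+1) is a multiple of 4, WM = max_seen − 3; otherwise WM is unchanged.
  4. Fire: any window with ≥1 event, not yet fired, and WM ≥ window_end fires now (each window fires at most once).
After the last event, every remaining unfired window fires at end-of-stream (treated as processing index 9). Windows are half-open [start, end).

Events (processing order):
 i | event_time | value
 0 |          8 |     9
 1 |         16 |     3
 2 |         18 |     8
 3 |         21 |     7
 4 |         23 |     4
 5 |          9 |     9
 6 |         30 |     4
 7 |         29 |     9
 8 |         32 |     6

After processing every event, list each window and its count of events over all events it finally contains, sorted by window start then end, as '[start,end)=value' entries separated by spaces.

[0,11)=1 [7,18)=2 [14,25)=4 [21,32)=4 [28,39)=3

i=0 t=8 v=9: → [7,18),[0,11); WM=−∞
i=1 t=16 v=3: → [14,25),[7,18); WM=−∞
i=2 t=18 v=8: → [14,25); WM=−∞
i=3 t=21 v=7: → [21,32),[14,25); WM=18; [0,11) fires=1 [7,18) fires=2
i=4 t=23 v=4: → [21,32),[14,25); WM=18
i=5 t=9 v=9: DROP (t<18-4); WM=18
i=6 t=30 v=4: → [28,39),[21,32); WM=18
i=7 t=29 v=9: → [28,39),[21,32); WM=27; [14,25) fires=4
i=8 t=32 v=6: → [28,39); WM=27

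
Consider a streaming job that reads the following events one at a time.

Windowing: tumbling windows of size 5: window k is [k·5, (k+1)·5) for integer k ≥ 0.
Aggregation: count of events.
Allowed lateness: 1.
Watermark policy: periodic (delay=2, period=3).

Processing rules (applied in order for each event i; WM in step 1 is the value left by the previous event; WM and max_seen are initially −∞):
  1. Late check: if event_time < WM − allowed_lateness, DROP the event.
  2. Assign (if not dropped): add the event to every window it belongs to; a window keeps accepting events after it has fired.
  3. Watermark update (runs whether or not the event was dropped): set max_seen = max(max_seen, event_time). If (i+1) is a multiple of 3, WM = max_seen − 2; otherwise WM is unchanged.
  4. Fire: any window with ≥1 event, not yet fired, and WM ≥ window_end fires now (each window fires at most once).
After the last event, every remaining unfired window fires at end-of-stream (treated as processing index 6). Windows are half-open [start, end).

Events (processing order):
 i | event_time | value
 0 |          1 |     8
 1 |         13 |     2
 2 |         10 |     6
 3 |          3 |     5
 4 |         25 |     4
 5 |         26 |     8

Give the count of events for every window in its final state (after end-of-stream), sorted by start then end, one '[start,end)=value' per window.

[0,5)=1 [10,15)=2 [25,30)=2

i=0 t=1 v=8: → [0,5); WM=−∞
i=1 t=13 v=2: → [10,15); WM=−∞
i=2 t=10 v=6: → [10,15); WM=11; [0,5) fires=1
i=3 t=3 v=5: DROP (t<11-1); WM=11
i=4 t=25 v=4: → [25,30); WM=11
i=5 t=26 v=8: → [25,30); WM=24; [10,15) fires=2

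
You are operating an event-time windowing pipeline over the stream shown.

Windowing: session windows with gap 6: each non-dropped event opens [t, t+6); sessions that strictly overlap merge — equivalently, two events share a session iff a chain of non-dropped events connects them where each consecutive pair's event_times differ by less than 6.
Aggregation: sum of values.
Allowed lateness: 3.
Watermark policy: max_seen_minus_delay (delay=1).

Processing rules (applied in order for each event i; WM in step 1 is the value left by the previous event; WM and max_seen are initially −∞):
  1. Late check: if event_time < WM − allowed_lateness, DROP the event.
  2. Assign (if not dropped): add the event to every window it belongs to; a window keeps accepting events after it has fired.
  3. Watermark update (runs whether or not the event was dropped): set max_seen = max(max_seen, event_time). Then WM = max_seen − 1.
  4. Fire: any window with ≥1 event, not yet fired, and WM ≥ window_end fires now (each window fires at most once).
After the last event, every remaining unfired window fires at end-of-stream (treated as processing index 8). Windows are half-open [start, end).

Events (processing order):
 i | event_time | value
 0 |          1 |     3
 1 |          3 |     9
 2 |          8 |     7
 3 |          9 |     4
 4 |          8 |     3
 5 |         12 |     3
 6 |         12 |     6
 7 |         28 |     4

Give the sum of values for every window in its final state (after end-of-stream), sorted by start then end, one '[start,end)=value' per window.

i=0 t=1 v=3: → [1,7); WM=0
i=1 t=3 v=9: → [1,9); WM=2
i=2 t=8 v=7: → [1,14); WM=7
i=3 t=9 v=4: → [1,15); WM=8
i=4 t=8 v=3: → [1,15); WM=8
i=5 t=12 v=3: → [1,18); WM=11
i=6 t=12 v=6: → [1,18); WM=11
i=7 t=28 v=4: → [28,34); WM=27

[1,18)=35 [28,34)=4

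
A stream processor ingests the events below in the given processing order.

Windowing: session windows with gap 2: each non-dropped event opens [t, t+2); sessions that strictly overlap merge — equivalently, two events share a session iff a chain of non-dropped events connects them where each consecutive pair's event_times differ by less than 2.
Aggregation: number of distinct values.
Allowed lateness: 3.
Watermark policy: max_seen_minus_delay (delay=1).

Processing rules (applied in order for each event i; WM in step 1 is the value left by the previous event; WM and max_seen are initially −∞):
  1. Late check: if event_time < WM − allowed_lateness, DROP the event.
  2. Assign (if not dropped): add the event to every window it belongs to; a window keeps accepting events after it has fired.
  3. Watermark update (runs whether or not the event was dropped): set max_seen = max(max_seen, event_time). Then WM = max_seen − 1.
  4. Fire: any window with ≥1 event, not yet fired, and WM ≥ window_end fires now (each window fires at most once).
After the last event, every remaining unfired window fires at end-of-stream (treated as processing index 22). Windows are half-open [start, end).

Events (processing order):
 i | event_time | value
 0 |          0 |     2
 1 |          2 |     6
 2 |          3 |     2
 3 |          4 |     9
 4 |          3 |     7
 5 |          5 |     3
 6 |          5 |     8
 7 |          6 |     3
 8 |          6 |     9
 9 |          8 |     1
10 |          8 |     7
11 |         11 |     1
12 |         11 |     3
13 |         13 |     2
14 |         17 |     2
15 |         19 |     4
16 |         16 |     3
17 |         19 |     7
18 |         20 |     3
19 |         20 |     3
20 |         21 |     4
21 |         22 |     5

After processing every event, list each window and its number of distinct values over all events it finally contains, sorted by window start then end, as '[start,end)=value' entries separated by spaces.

[0,2)=1 [2,8)=6 [8,10)=2 [11,13)=2 [13,15)=1 [16,19)=2 [19,24)=4

i=0 t=0 v=2: → [0,2); WM=-1
i=1 t=2 v=6: → [2,4); WM=1
i=2 t=3 v=2: → [2,5); WM=2
i=3 t=4 v=9: → [2,6); WM=3
i=4 t=3 v=7: → [2,6); WM=3
i=5 t=5 v=3: → [2,7); WM=4
i=6 t=5 v=8: → [2,7); WM=4
i=7 t=6 v=3: → [2,8); WM=5
i=8 t=6 v=9: → [2,8); WM=5
i=9 t=8 v=1: → [8,10); WM=7
i=10 t=8 v=7: → [8,10); WM=7
i=11 t=11 v=1: → [11,13); WM=10
i=12 t=11 v=3: → [11,13); WM=10
i=13 t=13 v=2: → [13,15); WM=12
i=14 t=17 v=2: → [17,19); WM=16
i=15 t=19 v=4: → [19,21); WM=18
i=16 t=16 v=3: → [16,19); WM=18
i=17 t=19 v=7: → [19,21); WM=18
i=18 t=20 v=3: → [19,22); WM=19
i=19 t=20 v=3: → [19,22); WM=19
i=20 t=21 v=4: → [19,23); WM=20
i=21 t=22 v=5: → [19,24); WM=21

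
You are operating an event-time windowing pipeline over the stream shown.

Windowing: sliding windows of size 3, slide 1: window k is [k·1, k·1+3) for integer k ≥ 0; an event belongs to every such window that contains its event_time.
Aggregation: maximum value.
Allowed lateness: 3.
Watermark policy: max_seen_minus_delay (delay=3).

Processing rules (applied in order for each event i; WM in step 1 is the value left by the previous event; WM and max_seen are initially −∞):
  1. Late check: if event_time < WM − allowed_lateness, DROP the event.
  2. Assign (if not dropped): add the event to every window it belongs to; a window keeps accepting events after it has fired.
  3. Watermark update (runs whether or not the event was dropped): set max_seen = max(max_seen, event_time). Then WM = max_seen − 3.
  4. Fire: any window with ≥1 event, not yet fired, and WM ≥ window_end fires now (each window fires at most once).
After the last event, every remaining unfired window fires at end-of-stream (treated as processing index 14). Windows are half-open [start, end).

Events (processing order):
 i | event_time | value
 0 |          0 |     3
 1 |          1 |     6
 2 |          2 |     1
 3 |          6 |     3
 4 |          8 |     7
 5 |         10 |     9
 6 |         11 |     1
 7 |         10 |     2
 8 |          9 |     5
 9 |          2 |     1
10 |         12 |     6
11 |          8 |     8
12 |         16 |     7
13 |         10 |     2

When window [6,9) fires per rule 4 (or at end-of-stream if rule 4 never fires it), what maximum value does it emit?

7

i=0 t=0 v=3: → [0,3); WM=-3
i=1 t=1 v=6: → [1,4),[0,3); WM=-2
i=2 t=2 v=1: → [2,5),[1,4),[0,3); WM=-1
i=3 t=6 v=3: → [6,9),[5,8),[4,7); WM=3; [0,3) fires=6
i=4 t=8 v=7: → [8,11),[7,10),[6,9); WM=5; [1,4) fires=6 [2,5) fires=1
i=5 t=10 v=9: → [10,13),[9,12),[8,11); WM=7; [4,7) fires=3
i=6 t=11 v=1: → [11,14),[10,13),[9,12); WM=8; [5,8) fires=3
i=7 t=10 v=2: → [10,13),[9,12),[8,11); WM=8
i=8 t=9 v=5: → [9,12),[8,11),[7,10); WM=8
i=9 t=2 v=1: DROP (t<8-3); WM=8
i=10 t=12 v=6: → [12,15),[11,14),[10,13); WM=9; [6,9) fires=7
i=11 t=8 v=8: → [8,11),[7,10),[6,9); WM=9
i=12 t=16 v=7: → [16,19),[15,18),[14,17); WM=13; [7,10) fires=8 [8,11) fires=9 [9,12) fires=9 [10,13) fires=9
i=13 t=10 v=2: → [10,13),[9,12),[8,11); WM=13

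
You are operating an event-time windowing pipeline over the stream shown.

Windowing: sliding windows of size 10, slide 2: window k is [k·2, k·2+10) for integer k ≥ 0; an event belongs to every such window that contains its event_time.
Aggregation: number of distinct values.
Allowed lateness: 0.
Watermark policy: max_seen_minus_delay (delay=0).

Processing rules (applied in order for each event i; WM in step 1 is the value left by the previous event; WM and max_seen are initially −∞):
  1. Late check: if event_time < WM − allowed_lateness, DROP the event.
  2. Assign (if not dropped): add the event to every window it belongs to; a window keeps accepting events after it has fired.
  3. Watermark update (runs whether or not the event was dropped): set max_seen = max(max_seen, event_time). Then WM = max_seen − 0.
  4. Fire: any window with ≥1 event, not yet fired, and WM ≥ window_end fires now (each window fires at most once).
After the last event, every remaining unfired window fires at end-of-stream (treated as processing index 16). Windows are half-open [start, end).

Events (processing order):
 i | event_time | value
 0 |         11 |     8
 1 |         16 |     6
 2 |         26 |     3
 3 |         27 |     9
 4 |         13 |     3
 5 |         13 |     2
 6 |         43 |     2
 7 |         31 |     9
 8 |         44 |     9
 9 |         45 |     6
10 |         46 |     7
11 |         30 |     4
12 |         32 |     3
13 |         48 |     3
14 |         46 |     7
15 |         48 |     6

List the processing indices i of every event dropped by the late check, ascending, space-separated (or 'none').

i=0 t=11 v=8: → [10,20),[8,18),[6,16),[4,14),[2,12); WM=11
i=1 t=16 v=6: → [16,26),[14,24),[12,22),[10,20),[8,18); WM=16; [2,12) fires=1 [4,14) fires=1 [6,16) fires=1
i=2 t=26 v=3: → [26,36),[24,34),[22,32),[20,30),[18,28); WM=26; [8,18) fires=2 [10,20) fires=2 [12,22) fires=1 [14,24) fires=1 [16,26) fires=1
i=3 t=27 v=9: → [26,36),[24,34),[22,32),[20,30),[18,28); WM=27
i=4 t=13 v=3: DROP (t<27-0); WM=27
i=5 t=13 v=2: DROP (t<27-0); WM=27
i=6 t=43 v=2: → [42,52),[40,50),[38,48),[36,46),[34,44); WM=43; [18,28) fires=2 [20,30) fires=2 [22,32) fires=2 [24,34) fires=2 [26,36) fires=2
i=7 t=31 v=9: DROP (t<43-0); WM=43
i=8 t=44 v=9: → [44,54),[42,52),[40,50),[38,48),[36,46); WM=44; [34,44) fires=1
i=9 t=45 v=6: → [44,54),[42,52),[40,50),[38,48),[36,46); WM=45
i=10 t=46 v=7: → [46,56),[44,54),[42,52),[40,50),[38,48); WM=46; [36,46) fires=3
i=11 t=30 v=4: DROP (t<46-0); WM=46
i=12 t=32 v=3: DROP (t<46-0); WM=46
i=13 t=48 v=3: → [48,58),[46,56),[44,54),[42,52),[40,50); WM=48; [38,48) fires=4
i=14 t=46 v=7: DROP (t<48-0); WM=48
i=15 t=48 v=6: → [48,58),[46,56),[44,54),[42,52),[40,50); WM=48

4 5 7 11 12 14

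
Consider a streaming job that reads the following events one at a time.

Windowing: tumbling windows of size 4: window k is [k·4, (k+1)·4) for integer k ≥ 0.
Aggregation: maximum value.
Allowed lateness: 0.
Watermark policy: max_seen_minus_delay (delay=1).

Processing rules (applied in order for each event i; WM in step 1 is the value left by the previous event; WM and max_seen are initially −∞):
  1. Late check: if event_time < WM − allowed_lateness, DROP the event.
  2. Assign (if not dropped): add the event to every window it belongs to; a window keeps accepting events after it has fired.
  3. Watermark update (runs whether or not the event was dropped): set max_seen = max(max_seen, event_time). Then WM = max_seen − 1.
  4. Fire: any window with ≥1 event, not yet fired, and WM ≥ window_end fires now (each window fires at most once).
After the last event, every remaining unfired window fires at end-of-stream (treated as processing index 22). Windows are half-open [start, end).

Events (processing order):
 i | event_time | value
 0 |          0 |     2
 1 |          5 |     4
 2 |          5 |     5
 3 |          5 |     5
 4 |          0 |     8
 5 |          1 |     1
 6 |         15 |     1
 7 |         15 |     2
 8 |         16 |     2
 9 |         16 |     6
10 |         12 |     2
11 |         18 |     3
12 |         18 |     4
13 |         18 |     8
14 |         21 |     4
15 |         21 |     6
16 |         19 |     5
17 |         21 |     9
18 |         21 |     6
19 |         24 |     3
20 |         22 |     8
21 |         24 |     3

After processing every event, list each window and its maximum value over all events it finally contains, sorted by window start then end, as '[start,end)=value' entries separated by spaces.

[0,4)=2 [4,8)=5 [12,16)=2 [16,20)=8 [20,24)=9 [24,28)=3

i=0 t=0 v=2: → [0,4); WM=-1
i=1 t=5 v=4: → [4,8); WM=4; [0,4) fires=2
i=2 t=5 v=5: → [4,8); WM=4
i=3 t=5 v=5: → [4,8); WM=4
i=4 t=0 v=8: DROP (t<4-0); WM=4
i=5 t=1 v=1: DROP (t<4-0); WM=4
i=6 t=15 v=1: → [12,16); WM=14; [4,8) fires=5
i=7 t=15 v=2: → [12,16); WM=14
i=8 t=16 v=2: → [16,20); WM=15
i=9 t=16 v=6: → [16,20); WM=15
i=10 t=12 v=2: DROP (t<15-0); WM=15
i=11 t=18 v=3: → [16,20); WM=17; [12,16) fires=2
i=12 t=18 v=4: → [16,20); WM=17
i=13 t=18 v=8: → [16,20); WM=17
i=14 t=21 v=4: → [20,24); WM=20; [16,20) fires=8
i=15 t=21 v=6: → [20,24); WM=20
i=16 t=19 v=5: DROP (t<20-0); WM=20
i=17 t=21 v=9: → [20,24); WM=20
i=18 t=21 v=6: → [20,24); WM=20
i=19 t=24 v=3: → [24,28); WM=23
i=20 t=22 v=8: DROP (t<23-0); WM=23
i=21 t=24 v=3: → [24,28); WM=23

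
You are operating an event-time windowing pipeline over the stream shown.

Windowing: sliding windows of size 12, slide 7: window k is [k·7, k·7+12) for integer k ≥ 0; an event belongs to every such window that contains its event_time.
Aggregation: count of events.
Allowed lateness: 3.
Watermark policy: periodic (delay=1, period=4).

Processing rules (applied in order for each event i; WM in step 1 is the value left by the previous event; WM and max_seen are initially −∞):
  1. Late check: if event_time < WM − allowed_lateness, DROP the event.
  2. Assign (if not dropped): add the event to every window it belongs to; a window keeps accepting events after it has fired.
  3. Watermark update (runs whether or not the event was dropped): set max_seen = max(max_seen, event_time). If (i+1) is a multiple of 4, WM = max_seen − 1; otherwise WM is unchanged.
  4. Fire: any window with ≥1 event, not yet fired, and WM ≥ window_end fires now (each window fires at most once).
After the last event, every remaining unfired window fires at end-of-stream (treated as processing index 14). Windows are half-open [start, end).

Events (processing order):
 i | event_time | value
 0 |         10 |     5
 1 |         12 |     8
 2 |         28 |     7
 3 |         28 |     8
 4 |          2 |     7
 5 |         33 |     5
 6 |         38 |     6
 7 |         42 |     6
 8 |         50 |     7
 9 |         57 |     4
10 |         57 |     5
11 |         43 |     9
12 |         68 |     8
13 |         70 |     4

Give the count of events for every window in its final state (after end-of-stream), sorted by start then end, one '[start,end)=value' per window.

[0,12)=1 [7,19)=2 [21,33)=2 [28,40)=4 [35,47)=3 [42,54)=3 [49,61)=3 [56,68)=2 [63,75)=2 [70,82)=1

i=0 t=10 v=5: → [7,19),[0,12); WM=−∞
i=1 t=12 v=8: → [7,19); WM=−∞
i=2 t=28 v=7: → [28,40),[21,33); WM=−∞
i=3 t=28 v=8: → [28,40),[21,33); WM=27; [0,12) fires=1 [7,19) fires=2
i=4 t=2 v=7: DROP (t<27-3); WM=27
i=5 t=33 v=5: → [28,40); WM=27
i=6 t=38 v=6: → [35,47),[28,40); WM=27
i=7 t=42 v=6: → [42,54),[35,47); WM=41; [21,33) fires=2 [28,40) fires=4
i=8 t=50 v=7: → [49,61),[42,54); WM=41
i=9 t=57 v=4: → [56,68),[49,61); WM=41
i=10 t=57 v=5: → [56,68),[49,61); WM=41
i=11 t=43 v=9: → [42,54),[35,47); WM=56; [35,47) fires=3 [42,54) fires=3
i=12 t=68 v=8: → [63,75); WM=56
i=13 t=70 v=4: → [70,82),[63,75); WM=56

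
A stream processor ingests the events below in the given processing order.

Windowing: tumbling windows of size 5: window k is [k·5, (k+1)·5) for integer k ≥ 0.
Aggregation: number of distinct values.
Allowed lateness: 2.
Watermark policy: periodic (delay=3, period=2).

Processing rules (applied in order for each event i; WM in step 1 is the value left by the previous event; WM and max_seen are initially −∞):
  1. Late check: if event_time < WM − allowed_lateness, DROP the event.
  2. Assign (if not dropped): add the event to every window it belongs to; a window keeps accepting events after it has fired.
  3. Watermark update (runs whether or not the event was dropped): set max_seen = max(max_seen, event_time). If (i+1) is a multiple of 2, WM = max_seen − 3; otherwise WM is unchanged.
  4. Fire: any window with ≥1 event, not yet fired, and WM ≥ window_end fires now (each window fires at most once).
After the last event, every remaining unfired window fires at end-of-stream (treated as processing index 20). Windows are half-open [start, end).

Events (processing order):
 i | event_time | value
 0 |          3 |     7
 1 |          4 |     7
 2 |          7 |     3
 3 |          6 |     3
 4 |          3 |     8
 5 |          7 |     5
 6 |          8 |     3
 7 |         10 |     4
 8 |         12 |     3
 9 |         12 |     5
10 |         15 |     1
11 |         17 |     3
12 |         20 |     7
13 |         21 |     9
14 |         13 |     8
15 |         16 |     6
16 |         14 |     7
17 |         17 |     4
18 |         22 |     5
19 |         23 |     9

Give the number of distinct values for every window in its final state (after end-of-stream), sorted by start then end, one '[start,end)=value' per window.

[0,5)=2 [5,10)=2 [10,15)=3 [15,20)=4 [20,25)=3

i=0 t=3 v=7: → [0,5); WM=−∞
i=1 t=4 v=7: → [0,5); WM=1
i=2 t=7 v=3: → [5,10); WM=1
i=3 t=6 v=3: → [5,10); WM=4
i=4 t=3 v=8: → [0,5); WM=4
i=5 t=7 v=5: → [5,10); WM=4
i=6 t=8 v=3: → [5,10); WM=4
i=7 t=10 v=4: → [10,15); WM=7; [0,5) fires=2
i=8 t=12 v=3: → [10,15); WM=7
i=9 t=12 v=5: → [10,15); WM=9
i=10 t=15 v=1: → [15,20); WM=9
i=11 t=17 v=3: → [15,20); WM=14; [5,10) fires=2
i=12 t=20 v=7: → [20,25); WM=14
i=13 t=21 v=9: → [20,25); WM=18; [10,15) fires=3
i=14 t=13 v=8: DROP (t<18-2); WM=18
i=15 t=16 v=6: → [15,20); WM=18
i=16 t=14 v=7: DROP (t<18-2); WM=18
i=17 t=17 v=4: → [15,20); WM=18
i=18 t=22 v=5: → [20,25); WM=18
i=19 t=23 v=9: → [20,25); WM=20; [15,20) fires=4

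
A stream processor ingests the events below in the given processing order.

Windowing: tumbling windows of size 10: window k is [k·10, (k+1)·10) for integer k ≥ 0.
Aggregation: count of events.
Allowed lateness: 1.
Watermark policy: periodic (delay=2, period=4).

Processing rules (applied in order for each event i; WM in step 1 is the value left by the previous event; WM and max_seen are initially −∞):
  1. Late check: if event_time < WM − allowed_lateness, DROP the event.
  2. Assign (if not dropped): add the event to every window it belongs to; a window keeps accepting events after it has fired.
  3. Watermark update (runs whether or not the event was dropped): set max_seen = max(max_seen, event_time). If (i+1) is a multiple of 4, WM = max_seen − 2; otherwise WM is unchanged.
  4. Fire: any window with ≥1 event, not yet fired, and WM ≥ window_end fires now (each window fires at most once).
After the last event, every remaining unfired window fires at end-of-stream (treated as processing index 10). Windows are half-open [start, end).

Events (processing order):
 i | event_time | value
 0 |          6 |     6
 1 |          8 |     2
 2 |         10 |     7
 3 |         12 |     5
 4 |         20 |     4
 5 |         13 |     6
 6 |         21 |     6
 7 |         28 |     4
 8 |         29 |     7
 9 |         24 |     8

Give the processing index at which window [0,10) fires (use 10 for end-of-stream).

i=0 t=6 v=6: → [0,10); WM=−∞
i=1 t=8 v=2: → [0,10); WM=−∞
i=2 t=10 v=7: → [10,20); WM=−∞
i=3 t=12 v=5: → [10,20); WM=10; [0,10) fires=2
i=4 t=20 v=4: → [20,30); WM=10
i=5 t=13 v=6: → [10,20); WM=10
i=6 t=21 v=6: → [20,30); WM=10
i=7 t=28 v=4: → [20,30); WM=26; [10,20) fires=3
i=8 t=29 v=7: → [20,30); WM=26
i=9 t=24 v=8: DROP (t<26-1); WM=26

3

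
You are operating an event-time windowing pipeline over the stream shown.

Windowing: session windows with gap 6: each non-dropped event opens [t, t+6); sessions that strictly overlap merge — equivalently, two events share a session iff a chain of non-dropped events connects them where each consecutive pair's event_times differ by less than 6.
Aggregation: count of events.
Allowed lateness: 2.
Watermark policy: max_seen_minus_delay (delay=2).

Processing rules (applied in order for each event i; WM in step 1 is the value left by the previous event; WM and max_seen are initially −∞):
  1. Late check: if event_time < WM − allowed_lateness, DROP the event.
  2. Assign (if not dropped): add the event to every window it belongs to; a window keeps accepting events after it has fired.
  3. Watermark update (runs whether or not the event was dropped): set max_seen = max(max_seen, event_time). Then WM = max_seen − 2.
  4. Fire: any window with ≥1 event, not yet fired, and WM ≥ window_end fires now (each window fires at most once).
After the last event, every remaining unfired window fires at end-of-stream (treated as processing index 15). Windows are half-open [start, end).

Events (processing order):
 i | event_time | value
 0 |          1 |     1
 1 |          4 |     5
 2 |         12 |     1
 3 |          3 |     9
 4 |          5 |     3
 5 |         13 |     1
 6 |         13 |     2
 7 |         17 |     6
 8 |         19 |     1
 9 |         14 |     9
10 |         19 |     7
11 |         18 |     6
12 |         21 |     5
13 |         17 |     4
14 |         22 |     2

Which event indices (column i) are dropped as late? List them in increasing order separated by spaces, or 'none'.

i=0 t=1 v=1: → [1,7); WM=-1
i=1 t=4 v=5: → [1,10); WM=2
i=2 t=12 v=1: → [12,18); WM=10
i=3 t=3 v=9: DROP (t<10-2); WM=10
i=4 t=5 v=3: DROP (t<10-2); WM=10
i=5 t=13 v=1: → [12,19); WM=11
i=6 t=13 v=2: → [12,19); WM=11
i=7 t=17 v=6: → [12,23); WM=15
i=8 t=19 v=1: → [12,25); WM=17
i=9 t=14 v=9: DROP (t<17-2); WM=17
i=10 t=19 v=7: → [12,25); WM=17
i=11 t=18 v=6: → [12,25); WM=17
i=12 t=21 v=5: → [12,27); WM=19
i=13 t=17 v=4: → [12,27); WM=19
i=14 t=22 v=2: → [12,28); WM=20

3 4 9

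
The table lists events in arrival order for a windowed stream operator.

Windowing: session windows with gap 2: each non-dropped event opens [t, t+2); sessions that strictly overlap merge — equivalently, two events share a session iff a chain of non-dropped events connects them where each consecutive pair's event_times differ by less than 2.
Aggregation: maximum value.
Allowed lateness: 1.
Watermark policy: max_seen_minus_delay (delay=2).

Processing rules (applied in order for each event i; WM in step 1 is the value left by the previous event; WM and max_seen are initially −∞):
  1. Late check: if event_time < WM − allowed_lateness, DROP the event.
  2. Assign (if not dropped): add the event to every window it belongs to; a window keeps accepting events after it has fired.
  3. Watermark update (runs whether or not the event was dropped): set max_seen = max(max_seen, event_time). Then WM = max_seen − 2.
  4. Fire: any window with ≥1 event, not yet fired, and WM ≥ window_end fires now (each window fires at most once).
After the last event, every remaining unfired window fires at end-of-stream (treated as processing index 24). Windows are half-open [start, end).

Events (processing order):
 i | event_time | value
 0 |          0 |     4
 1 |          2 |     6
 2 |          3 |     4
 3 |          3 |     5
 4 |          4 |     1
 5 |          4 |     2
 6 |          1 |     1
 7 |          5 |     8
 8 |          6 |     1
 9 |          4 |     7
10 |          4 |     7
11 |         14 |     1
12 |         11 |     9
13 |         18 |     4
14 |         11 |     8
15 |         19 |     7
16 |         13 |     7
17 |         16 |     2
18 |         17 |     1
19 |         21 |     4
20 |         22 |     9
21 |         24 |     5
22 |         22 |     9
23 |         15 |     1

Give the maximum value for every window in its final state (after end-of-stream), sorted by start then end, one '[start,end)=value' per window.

i=0 t=0 v=4: → [0,2); WM=-2
i=1 t=2 v=6: → [2,4); WM=0
i=2 t=3 v=4: → [2,5); WM=1
i=3 t=3 v=5: → [2,5); WM=1
i=4 t=4 v=1: → [2,6); WM=2
i=5 t=4 v=2: → [2,6); WM=2
i=6 t=1 v=1: → [0,6); WM=2
i=7 t=5 v=8: → [0,7); WM=3
i=8 t=6 v=1: → [0,8); WM=4
i=9 t=4 v=7: → [0,8); WM=4
i=10 t=4 v=7: → [0,8); WM=4
i=11 t=14 v=1: → [14,16); WM=12
i=12 t=11 v=9: → [11,13); WM=12
i=13 t=18 v=4: → [18,20); WM=16
i=14 t=11 v=8: DROP (t<16-1); WM=16
i=15 t=19 v=7: → [18,21); WM=17
i=16 t=13 v=7: DROP (t<17-1); WM=17
i=17 t=16 v=2: → [16,18); WM=17
i=18 t=17 v=1: → [16,21); WM=17
i=19 t=21 v=4: → [21,23); WM=19
i=20 t=22 v=9: → [21,24); WM=20
i=21 t=24 v=5: → [24,26); WM=22
i=22 t=22 v=9: → [21,24); WM=22
i=23 t=15 v=1: DROP (t<22-1); WM=22

[0,8)=8 [11,13)=9 [14,16)=1 [16,21)=7 [21,24)=9 [24,26)=5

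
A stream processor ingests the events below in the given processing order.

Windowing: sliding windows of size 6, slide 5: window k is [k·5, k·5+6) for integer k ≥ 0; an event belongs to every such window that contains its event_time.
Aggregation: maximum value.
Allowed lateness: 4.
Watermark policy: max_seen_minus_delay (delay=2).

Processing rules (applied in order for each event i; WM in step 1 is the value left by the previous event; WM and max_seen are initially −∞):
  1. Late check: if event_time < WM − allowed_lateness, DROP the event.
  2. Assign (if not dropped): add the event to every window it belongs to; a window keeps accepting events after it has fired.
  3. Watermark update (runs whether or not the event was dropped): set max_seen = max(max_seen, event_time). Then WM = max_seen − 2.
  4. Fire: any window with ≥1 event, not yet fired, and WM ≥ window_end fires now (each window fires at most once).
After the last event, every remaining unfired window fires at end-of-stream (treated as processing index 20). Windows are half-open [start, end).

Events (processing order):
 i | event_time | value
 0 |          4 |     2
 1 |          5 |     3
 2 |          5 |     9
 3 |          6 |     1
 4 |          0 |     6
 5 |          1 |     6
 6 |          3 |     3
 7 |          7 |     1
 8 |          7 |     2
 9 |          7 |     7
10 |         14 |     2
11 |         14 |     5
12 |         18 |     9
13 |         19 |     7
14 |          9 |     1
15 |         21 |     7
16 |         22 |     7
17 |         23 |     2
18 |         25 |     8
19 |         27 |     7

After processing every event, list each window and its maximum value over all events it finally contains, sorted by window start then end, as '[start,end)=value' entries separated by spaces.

[0,6)=9 [5,11)=9 [10,16)=5 [15,21)=9 [20,26)=8 [25,31)=8

i=0 t=4 v=2: → [0,6); WM=2
i=1 t=5 v=3: → [5,11),[0,6); WM=3
i=2 t=5 v=9: → [5,11),[0,6); WM=3
i=3 t=6 v=1: → [5,11); WM=4
i=4 t=0 v=6: → [0,6); WM=4
i=5 t=1 v=6: → [0,6); WM=4
i=6 t=3 v=3: → [0,6); WM=4
i=7 t=7 v=1: → [5,11); WM=5
i=8 t=7 v=2: → [5,11); WM=5
i=9 t=7 v=7: → [5,11); WM=5
i=10 t=14 v=2: → [10,16); WM=12; [0,6) fires=9 [5,11) fires=9
i=11 t=14 v=5: → [10,16); WM=12
i=12 t=18 v=9: → [15,21); WM=16; [10,16) fires=5
i=13 t=19 v=7: → [15,21); WM=17
i=14 t=9 v=1: DROP (t<17-4); WM=17
i=15 t=21 v=7: → [20,26); WM=19
i=16 t=22 v=7: → [20,26); WM=20
i=17 t=23 v=2: → [20,26); WM=21; [15,21) fires=9
i=18 t=25 v=8: → [25,31),[20,26); WM=23
i=19 t=27 v=7: → [25,31); WM=25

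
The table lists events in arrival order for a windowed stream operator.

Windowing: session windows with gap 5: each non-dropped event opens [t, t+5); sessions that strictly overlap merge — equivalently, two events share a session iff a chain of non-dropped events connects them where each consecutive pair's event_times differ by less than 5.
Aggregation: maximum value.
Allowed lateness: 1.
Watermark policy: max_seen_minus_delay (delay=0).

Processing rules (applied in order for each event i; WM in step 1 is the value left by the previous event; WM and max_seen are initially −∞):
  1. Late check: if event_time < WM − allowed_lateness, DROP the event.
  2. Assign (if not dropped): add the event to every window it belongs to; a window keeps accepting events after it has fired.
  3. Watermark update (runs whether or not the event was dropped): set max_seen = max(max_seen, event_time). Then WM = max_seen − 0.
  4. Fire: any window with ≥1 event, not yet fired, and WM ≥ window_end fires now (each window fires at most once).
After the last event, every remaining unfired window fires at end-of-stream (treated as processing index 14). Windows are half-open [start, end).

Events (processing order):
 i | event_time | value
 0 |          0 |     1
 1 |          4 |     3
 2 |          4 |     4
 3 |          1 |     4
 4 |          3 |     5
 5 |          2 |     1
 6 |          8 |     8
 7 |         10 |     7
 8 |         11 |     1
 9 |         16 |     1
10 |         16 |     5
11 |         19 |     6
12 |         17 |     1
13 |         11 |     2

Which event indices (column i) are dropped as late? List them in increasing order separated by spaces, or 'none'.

i=0 t=0 v=1: → [0,5); WM=0
i=1 t=4 v=3: → [0,9); WM=4
i=2 t=4 v=4: → [0,9); WM=4
i=3 t=1 v=4: DROP (t<4-1); WM=4
i=4 t=3 v=5: → [0,9); WM=4
i=5 t=2 v=1: DROP (t<4-1); WM=4
i=6 t=8 v=8: → [0,13); WM=8
i=7 t=10 v=7: → [0,15); WM=10
i=8 t=11 v=1: → [0,16); WM=11
i=9 t=16 v=1: → [16,21); WM=16
i=10 t=16 v=5: → [16,21); WM=16
i=11 t=19 v=6: → [16,24); WM=19
i=12 t=17 v=1: DROP (t<19-1); WM=19
i=13 t=11 v=2: DROP (t<19-1); WM=19

3 5 12 13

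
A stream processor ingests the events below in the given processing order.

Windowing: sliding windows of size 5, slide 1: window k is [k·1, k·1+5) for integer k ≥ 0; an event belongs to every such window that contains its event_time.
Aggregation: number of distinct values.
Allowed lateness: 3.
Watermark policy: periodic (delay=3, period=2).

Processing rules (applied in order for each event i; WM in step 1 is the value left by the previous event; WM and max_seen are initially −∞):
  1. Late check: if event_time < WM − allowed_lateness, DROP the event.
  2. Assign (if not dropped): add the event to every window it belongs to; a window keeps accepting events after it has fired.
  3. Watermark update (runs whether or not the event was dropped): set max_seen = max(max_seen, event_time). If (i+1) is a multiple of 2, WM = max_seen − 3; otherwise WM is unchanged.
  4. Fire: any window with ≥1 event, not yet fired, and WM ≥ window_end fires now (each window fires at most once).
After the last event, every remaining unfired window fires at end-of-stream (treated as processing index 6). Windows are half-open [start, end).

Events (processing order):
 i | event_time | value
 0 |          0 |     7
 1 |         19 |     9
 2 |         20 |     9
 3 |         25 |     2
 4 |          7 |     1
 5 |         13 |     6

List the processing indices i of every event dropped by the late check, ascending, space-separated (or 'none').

i=0 t=0 v=7: → [0,5); WM=−∞
i=1 t=19 v=9: → [19,24),[18,23),[17,22),[16,21),[15,20); WM=16; [0,5) fires=1
i=2 t=20 v=9: → [20,25),[19,24),[18,23),[17,22),[16,21); WM=16
i=3 t=25 v=2: → [25,30),[24,29),[23,28),[22,27),[21,26); WM=22; [15,20) fires=1 [16,21) fires=1 [17,22) fires=1
i=4 t=7 v=1: DROP (t<22-3); WM=22
i=5 t=13 v=6: DROP (t<22-3); WM=22

4 5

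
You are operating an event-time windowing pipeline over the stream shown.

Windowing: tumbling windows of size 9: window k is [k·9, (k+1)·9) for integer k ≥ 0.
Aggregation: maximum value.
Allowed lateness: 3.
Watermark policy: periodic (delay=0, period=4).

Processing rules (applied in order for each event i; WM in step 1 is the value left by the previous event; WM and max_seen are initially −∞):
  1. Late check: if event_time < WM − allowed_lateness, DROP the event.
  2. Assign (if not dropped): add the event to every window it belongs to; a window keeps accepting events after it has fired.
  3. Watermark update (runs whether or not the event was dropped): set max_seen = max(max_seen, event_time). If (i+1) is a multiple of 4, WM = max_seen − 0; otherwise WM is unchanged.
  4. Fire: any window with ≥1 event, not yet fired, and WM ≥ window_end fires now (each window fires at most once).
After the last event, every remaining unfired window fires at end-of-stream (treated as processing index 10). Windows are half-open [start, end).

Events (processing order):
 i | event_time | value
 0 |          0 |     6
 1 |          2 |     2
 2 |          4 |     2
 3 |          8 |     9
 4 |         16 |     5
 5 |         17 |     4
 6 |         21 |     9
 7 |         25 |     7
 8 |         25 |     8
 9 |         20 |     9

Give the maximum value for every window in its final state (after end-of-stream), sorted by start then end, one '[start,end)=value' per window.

[0,9)=9 [9,18)=5 [18,27)=9

i=0 t=0 v=6: → [0,9); WM=−∞
i=1 t=2 v=2: → [0,9); WM=−∞
i=2 t=4 v=2: → [0,9); WM=−∞
i=3 t=8 v=9: → [0,9); WM=8
i=4 t=16 v=5: → [9,18); WM=8
i=5 t=17 v=4: → [9,18); WM=8
i=6 t=21 v=9: → [18,27); WM=8
i=7 t=25 v=7: → [18,27); WM=25; [0,9) fires=9 [9,18) fires=5
i=8 t=25 v=8: → [18,27); WM=25
i=9 t=20 v=9: DROP (t<25-3); WM=25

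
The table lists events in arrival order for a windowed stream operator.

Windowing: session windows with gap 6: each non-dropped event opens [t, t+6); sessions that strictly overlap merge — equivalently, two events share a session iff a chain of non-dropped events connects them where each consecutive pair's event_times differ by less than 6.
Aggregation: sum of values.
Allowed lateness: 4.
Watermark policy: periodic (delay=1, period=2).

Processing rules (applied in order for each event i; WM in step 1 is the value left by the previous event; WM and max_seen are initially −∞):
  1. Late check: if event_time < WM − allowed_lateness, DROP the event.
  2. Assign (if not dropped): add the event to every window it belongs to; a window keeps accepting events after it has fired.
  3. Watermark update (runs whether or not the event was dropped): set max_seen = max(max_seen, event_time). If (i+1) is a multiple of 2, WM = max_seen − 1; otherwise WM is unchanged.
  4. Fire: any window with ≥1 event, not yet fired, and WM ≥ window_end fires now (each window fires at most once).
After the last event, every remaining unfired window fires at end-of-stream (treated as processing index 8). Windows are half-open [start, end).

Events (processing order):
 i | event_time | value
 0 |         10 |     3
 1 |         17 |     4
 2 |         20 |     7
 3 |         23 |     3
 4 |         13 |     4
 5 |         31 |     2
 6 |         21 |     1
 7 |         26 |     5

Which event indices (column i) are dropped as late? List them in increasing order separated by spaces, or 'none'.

4 6

i=0 t=10 v=3: → [10,16); WM=−∞
i=1 t=17 v=4: → [17,23); WM=16
i=2 t=20 v=7: → [17,26); WM=16
i=3 t=23 v=3: → [17,29); WM=22
i=4 t=13 v=4: DROP (t<22-4); WM=22
i=5 t=31 v=2: → [31,37); WM=30
i=6 t=21 v=1: DROP (t<30-4); WM=30
i=7 t=26 v=5: → [17,37); WM=30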